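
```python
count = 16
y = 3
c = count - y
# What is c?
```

Trace:
`count = 16` → count = 16
`y = 3` → y = 3
`c = count - y` → c = 13
So c = 13

Answer: 13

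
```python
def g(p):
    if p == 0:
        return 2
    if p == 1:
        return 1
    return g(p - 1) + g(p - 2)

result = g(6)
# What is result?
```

Build up from base cases: g(0)=2, g(1)=1, g(2)=3, g(3)=4, g(4)=7, g(5)=11, g(6)=18

Answer: 18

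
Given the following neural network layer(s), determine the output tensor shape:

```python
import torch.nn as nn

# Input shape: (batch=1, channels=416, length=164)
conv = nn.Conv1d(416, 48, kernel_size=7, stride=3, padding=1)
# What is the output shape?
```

Input: (1, 416, 164) -> Output: (1, 48, 54)

Answer: (1, 48, 54)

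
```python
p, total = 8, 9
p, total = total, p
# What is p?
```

Trace:
`p, total = 8, 9` → p = 8; total = 9
`p, total = total, p` → p = 9; total = 8
So p = 9

Answer: 9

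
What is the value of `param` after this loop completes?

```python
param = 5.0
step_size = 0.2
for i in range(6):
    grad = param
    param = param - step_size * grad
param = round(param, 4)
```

Gradient descent: w = 5.0 * (1 - 0.2)^6
`param` takes the values: 5.0 → 4.0 → 3.2 → 2.56 → 2.048 → 1.6384 → 1.31072 → 1.3107

Answer: 1.3107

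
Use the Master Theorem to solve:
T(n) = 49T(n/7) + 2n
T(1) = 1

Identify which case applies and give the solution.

a=49, b=7, f(n)=2n. log_7(49) = 2. Since c=1 < 2, Case 1 applies: T(n) = Θ(n^log_b(a)) = O(n^2).

Answer: O(n^2) - Case 1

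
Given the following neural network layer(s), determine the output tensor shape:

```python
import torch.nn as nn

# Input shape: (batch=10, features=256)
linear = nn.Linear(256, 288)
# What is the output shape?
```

Input: (10, 256) -> Output: (10, 288)

Answer: (10, 288)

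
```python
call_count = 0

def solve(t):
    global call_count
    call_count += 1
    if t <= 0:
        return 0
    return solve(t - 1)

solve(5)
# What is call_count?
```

Linear recursion stepping by 1: 6 calls from t=5 down to ≤0.

Answer: 6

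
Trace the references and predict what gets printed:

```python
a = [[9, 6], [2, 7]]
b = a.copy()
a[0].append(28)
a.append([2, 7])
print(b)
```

Key concept: shallow copy with nested lists.
Step by step:
`a = [[9, 6], [2, 7]]` → a = [[9, 6], [2, 7]]
`b = a.copy()` → b = [[9, 6], [2, 7]]
`a[0].append(28)` → a = [[9, 6, 28], [2, 7]]; b = [[9, 6, 28], [2, 7]]
`a.append([2, 7])` → a = [[9, 6, 28], [2, 7], [2, 7]]
`print(b)` → prints [[9, 6, 28], [2, 7]]

Answer: [[9, 6, 28], [2, 7]]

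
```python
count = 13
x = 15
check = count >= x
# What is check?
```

Trace:
`count = 13` → count = 13
`x = 15` → x = 15
`check = count >= x` → check = False
So check = False

Answer: False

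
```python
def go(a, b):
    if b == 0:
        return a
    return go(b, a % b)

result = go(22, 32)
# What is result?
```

go(22, 32) -> go(32, 22) -> go(22, 10) -> go(10, 2) -> go(2, 0) -> 2

Answer: 2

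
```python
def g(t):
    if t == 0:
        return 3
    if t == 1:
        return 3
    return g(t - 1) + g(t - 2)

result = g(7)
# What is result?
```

Build up from base cases: g(0)=3, g(1)=3, g(2)=6, g(3)=9, g(4)=15, g(5)=24, g(6)=39, ..., g(7)=63

Answer: 63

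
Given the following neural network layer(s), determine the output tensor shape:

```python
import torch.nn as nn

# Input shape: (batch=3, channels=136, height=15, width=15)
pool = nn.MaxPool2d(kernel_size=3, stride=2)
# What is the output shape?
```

Input: (3, 136, 15, 15) -> Output: (3, 136, 7, 7)

Answer: (3, 136, 7, 7)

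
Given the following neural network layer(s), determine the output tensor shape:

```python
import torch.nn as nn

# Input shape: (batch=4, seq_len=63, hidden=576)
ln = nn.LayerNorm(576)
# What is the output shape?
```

Input: (4, 63, 576) -> Output: (4, 63, 576)

Answer: (4, 63, 576)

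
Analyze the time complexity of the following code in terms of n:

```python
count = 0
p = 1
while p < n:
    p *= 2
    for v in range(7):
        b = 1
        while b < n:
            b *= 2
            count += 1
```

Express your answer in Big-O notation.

Each loop level contributes: log n × 1 × log n. Multiplying the contributions gives O(log² n).

Answer: O(log² n)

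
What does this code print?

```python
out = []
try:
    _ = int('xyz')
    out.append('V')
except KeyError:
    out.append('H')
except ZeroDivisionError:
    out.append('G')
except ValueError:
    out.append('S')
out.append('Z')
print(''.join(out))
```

Execution trace: 'S' (except ValueError) → 'Z' (after the try/except). Output: SZ

Answer: SZ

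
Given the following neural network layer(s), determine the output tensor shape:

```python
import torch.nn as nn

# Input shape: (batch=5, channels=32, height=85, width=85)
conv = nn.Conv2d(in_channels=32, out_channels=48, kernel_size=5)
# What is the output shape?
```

Input: (5, 32, 85, 85) -> Output: (5, 48, 81, 81)

Answer: (5, 48, 81, 81)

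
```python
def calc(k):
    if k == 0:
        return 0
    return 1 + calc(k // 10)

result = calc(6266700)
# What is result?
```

Count of digits of 6266700: 7

Answer: 7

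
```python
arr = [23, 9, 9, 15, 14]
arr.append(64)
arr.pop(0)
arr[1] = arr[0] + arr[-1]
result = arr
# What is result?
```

Trace:
`arr = [23, 9, 9, 15, 14]` → arr = [23, 9, 9, 15, 14]
`arr.append(64)` → arr = [23, 9, 9, 15, 14, 64]
`arr.pop(0)` → arr = [9, 9, 15, 14, 64]
`arr[1] = arr[0] + arr[-1]` → arr = [9, 73, 15, 14, 64]
`result = arr` → result = [9, 73, 15, 14, 64]
So result = [9, 73, 15, 14, 64]

Answer: [9, 73, 15, 14, 64]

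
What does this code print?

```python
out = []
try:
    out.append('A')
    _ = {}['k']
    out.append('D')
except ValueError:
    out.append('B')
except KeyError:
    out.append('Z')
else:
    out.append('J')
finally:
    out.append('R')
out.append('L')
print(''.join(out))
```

Execution trace: 'A' (try body) → 'Z' (except KeyError) → 'R' (finally) → 'L' (after the try/except). Output: AZRL

Answer: AZRL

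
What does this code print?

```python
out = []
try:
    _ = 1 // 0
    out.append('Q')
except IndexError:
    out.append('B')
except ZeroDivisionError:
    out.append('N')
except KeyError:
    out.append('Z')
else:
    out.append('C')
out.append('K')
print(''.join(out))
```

Execution trace: 'N' (except ZeroDivisionError) → 'K' (after the try/except). Output: NK

Answer: NK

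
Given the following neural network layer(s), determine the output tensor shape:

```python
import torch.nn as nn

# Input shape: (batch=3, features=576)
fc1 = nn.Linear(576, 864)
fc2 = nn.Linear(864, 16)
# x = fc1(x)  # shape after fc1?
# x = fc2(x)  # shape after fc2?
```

Input: (3, 576) -> after fc1: (3, 864) -> Output: (3, 16)

Answer: (3, 16)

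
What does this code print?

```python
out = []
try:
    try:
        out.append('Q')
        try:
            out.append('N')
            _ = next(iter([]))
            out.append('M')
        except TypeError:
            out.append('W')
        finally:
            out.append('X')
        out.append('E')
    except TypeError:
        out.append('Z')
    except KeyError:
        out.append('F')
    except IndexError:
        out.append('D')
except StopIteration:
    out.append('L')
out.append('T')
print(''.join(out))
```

Execution trace: 'Q' (try body) → 'N' (inner try body) → 'X' (inner finally) → 'L' (outer except StopIteration) → 'T' (after the try/except). Output: QNXLT

Answer: QNXLT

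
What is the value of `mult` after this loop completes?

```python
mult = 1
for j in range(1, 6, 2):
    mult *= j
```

Product of 1, 3, 5, ... up to 5
`mult` takes the values: 1 → 3 → 15

Answer: 15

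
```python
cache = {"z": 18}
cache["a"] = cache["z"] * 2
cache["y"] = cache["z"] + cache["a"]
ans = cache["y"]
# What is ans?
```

Trace:
`cache = {"z": 18}` → cache = {'z': 18}
`cache["a"] = cache["z"] * 2` → cache = {'z': 18, 'a': 36}
`cache["y"] = cache["z"] + cache["a"]` → cache = {'z': 18, 'a': 36, 'y': 54}
`ans = cache["y"]` → ans = 54
So ans = 54

Answer: 54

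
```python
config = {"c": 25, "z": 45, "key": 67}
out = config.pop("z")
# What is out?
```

Trace:
`config = {"c": 25, "z": 45, "key": 67}` → config = {'c': 25, 'z': 45, 'key': 67}
`out = config.pop("z")` → config = {'c': 25, 'key': 67}; out = 45
So out = 45

Answer: 45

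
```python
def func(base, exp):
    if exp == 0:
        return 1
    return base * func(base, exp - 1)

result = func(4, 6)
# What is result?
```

func(4, 6) = 4 * 4 * 4 * 4 * 4 * 4 = 4096

Answer: 4096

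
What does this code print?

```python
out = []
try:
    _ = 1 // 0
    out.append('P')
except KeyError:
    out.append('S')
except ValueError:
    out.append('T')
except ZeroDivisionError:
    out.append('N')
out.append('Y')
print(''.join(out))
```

Execution trace: 'N' (except ZeroDivisionError) → 'Y' (after the try/except). Output: NY

Answer: NY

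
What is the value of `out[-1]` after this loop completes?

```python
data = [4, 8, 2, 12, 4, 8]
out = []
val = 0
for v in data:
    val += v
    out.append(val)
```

Cumulative sum ends at 38
`out` takes the values: [] → [4] → [4, 12] → [4, 12, 14] → [4, 12, 14, 26] → [4, 12, 14, 26, 30] → [4, 12, 14, 26, 30, 38]
So `out[-1]` = 38

Answer: 38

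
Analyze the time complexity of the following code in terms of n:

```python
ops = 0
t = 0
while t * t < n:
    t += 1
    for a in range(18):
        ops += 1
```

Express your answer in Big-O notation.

Each loop level contributes: √n × 1. Multiplying the contributions gives O(√n).

Answer: O(√n)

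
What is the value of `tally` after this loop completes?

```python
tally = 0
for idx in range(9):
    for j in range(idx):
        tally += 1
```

Triangle number: 0+1+2+...+8
`tally` takes the values: 0 → 1 → 2 → 3 → 4 → 5 → 6 → 7 → 8 → 9 → 10 → 11 → 12 → 13 → 14 → 15 → 16 → 17 → 18 → 19 → 20 → 21 → 22 → 23 → 24 → 25 → 26 → 27 → 28 → 29 → 30 → 31 → 32 → 33 → 34 → 35 → 36

Answer: 36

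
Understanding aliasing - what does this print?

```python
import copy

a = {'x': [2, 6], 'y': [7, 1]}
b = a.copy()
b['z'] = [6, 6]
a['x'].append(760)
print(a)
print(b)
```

Key concept: shallow copy of dict with mutable values.
Step by step:
`a = {'x': [2, 6], 'y': [7, 1]}` → a = {'x': [2, 6], 'y': [7, 1]}
`b = a.copy()` → b = {'x': [2, 6], 'y': [7, 1]}
`b['z'] = [6, 6]` → b = {'x': [2, 6], 'y': [7, 1], 'z': [6, 6]}
`a['x'].append(760)` → a = {'x': [2, 6, 760], 'y': [7, 1]}; b = {'x': [2, 6, 760], 'y': [7, 1], 'z': [6, 6]}
`print(a)` → prints {'x': [2, 6, 760], 'y': [7, 1]}
`print(b)` → prints {'x': [2, 6, 760], 'y': [7, 1], 'z': [6, 6]}

Answer:
{'x': [2, 6, 760], 'y': [7, 1]}
{'x': [2, 6, 760], 'y': [7, 1], 'z': [6, 6]}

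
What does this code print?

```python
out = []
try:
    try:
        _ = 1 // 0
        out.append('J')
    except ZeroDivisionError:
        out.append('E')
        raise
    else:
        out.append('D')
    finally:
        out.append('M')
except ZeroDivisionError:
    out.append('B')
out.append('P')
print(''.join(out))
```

Execution trace: 'E' (inner except ZeroDivisionError) → 'M' (inner finally) → 'B' (outer except ZeroDivisionError) → 'P' (after the try/except). Output: EMBP

Answer: EMBP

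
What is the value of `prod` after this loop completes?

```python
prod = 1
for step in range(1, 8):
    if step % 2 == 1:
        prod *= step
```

Product of odd numbers 1 to 7
`prod` takes the values: 1 → 3 → 15 → 105

Answer: 105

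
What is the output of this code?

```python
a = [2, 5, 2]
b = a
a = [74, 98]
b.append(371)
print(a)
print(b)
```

Key concept: rebinding vs mutation: a is rebound to a new list, b still points at the original.
Step by step:
`a = [2, 5, 2]` → a = [2, 5, 2]
`b = a` → b = [2, 5, 2] (same object as a)
`a = [74, 98]` → a = [74, 98]
`b.append(371)` → b = [2, 5, 2, 371]
`print(a)` → prints [74, 98]
`print(b)` → prints [2, 5, 2, 371]

Answer:
[74, 98]
[2, 5, 2, 371]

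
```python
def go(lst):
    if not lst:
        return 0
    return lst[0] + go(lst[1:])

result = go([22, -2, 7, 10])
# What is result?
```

22 + (-2) + 7 + 10 + 0 = 37

Answer: 37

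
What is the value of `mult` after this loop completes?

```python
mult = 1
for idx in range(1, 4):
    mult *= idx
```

3! = 6
`mult` takes the values: 1 → 2 → 6

Answer: 6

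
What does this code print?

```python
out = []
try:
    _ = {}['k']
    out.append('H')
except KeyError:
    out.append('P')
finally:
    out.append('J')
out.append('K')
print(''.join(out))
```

Execution trace: 'P' (except KeyError) → 'J' (finally) → 'K' (after the try/except). Output: PJK

Answer: PJK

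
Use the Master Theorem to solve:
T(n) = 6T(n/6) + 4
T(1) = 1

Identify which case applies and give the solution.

a=6, b=6, f(n)=4. log_6(6) = 1. Since c=0 < 1, Case 1 applies: T(n) = Θ(n^log_b(a)) = O(n).

Answer: O(n) - Case 1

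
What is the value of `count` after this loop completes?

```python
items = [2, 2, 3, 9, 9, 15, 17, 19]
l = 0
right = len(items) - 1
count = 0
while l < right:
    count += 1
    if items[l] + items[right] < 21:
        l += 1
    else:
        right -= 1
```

Steps to find pair summing to 21
`count` takes the values: 0 → 1 → 2 → 3 → 4 → 5 → 6 → 7

Answer: 7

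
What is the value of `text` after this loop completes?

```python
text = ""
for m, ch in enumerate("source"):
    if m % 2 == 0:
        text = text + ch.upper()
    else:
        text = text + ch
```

Uppercase even positions in 'source'
`text` takes the values: "" → "S" → "So" → "SoU" → "SoUr" → "SoUrC" → "SoUrCe"

Answer: "SoUrCe"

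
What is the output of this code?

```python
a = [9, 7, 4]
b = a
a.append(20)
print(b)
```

Key concept: basic list aliasing.
Step by step:
`a = [9, 7, 4]` → a = [9, 7, 4]
`b = a` → b = [9, 7, 4] (same object as a)
`a.append(20)` → a = [9, 7, 4, 20] (same object as b); b = [9, 7, 4, 20] (same object as a)
`print(b)` → prints [9, 7, 4, 20]

Answer: [9, 7, 4, 20]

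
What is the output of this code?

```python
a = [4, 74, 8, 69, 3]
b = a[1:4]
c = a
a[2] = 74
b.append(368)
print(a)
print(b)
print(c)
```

Key concept: slice vs alias.
Step by step:
`a = [4, 74, 8, 69, 3]` → a = [4, 74, 8, 69, 3]
`b = a[1:4]` → b = [74, 8, 69]
`c = a` → c = [4, 74, 8, 69, 3] (same object as a)
`a[2] = 74` → a = [4, 74, 74, 69, 3] (same object as c); c = [4, 74, 74, 69, 3] (same object as a)
`b.append(368)` → b = [74, 8, 69, 368]
`print(a)` → prints [4, 74, 74, 69, 3]
`print(b)` → prints [74, 8, 69, 368]
`print(c)` → prints [4, 74, 74, 69, 3]

Answer:
[4, 74, 74, 69, 3]
[74, 8, 69, 368]
[4, 74, 74, 69, 3]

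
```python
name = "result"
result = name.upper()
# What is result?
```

Trace:
`name = "result"` → name = 'result'
`result = name.upper()` → result = 'RESULT'
So result = 'RESULT'

Answer: 'RESULT'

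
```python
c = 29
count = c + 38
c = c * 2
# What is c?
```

Trace:
`c = 29` → c = 29
`count = c + 38` → count = 67
`c = c * 2` → c = 58
So c = 58

Answer: 58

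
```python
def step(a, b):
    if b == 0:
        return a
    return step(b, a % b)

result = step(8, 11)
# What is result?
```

step(8, 11) -> step(11, 8) -> step(8, 3) -> step(3, 2) -> step(2, 1) -> step(1, 0) -> 1

Answer: 1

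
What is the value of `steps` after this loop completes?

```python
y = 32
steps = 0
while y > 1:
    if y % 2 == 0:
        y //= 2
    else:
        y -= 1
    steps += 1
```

Steps to reduce 32 to 1
`steps` takes the values: 0 → 1 → 2 → 3 → 4 → 5

Answer: 5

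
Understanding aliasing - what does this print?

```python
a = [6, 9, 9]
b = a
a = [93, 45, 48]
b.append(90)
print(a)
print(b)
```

Key concept: rebinding vs mutation: a is rebound to a new list, b still points at the original.
Step by step:
`a = [6, 9, 9]` → a = [6, 9, 9]
`b = a` → b = [6, 9, 9] (same object as a)
`a = [93, 45, 48]` → a = [93, 45, 48]
`b.append(90)` → b = [6, 9, 9, 90]
`print(a)` → prints [93, 45, 48]
`print(b)` → prints [6, 9, 9, 90]

Answer:
[93, 45, 48]
[6, 9, 9, 90]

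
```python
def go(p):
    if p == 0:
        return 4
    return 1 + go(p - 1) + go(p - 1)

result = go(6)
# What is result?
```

go(p) = 1 + 2·go(p-1), go(0)=4. Closed form: (4+1)·2^6 - 1 = 319.

Answer: 319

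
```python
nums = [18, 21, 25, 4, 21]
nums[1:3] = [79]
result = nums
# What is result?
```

Trace:
`nums = [18, 21, 25, 4, 21]` → nums = [18, 21, 25, 4, 21]
`nums[1:3] = [79]` → nums = [18, 79, 4, 21]
`result = nums` → result = [18, 79, 4, 21]
So result = [18, 79, 4, 21]

Answer: [18, 79, 4, 21]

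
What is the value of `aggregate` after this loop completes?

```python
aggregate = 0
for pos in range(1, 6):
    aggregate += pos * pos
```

Sum of squares 1² to 5² = 55
`aggregate` takes the values: 0 → 1 → 5 → 14 → 30 → 55

Answer: 55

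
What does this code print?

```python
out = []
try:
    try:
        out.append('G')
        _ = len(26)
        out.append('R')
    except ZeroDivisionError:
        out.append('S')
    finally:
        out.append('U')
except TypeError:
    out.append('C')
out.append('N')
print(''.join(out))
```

Execution trace: 'G' (inner try body) → 'U' (inner finally) → 'C' (outer except TypeError) → 'N' (after the try/except). Output: GUCN

Answer: GUCN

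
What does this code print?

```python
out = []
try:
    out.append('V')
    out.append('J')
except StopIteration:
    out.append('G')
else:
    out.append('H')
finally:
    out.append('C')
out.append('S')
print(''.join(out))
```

Execution trace: 'V' (try body) → 'J' (try body, no exception) → 'H' (else) → 'C' (finally) → 'S' (after the try/except). Output: VJHCS

Answer: VJHCS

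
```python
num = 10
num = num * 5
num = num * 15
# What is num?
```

Trace:
`num = 10` → num = 10
`num = num * 5` → num = 50
`num = num * 15` → num = 750
So num = 750

Answer: 750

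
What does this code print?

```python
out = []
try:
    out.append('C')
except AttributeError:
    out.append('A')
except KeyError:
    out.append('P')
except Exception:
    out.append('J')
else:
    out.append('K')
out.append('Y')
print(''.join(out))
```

Execution trace: 'C' (try body, no exception) → 'K' (else) → 'Y' (after the try/except). Output: CKY

Answer: CKY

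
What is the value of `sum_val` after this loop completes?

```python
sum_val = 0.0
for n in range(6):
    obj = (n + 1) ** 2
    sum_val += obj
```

Sum of squared losses 1² + 2² + ... + 6²
`sum_val` takes the values: 0.0 → 1.0 → 5.0 → 14.0 → 30.0 → 55.0 → 91.0

Answer: 91.0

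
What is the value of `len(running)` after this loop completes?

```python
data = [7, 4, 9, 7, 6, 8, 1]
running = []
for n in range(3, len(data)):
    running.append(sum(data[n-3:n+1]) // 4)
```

Number of 4-element averages
`running` takes the values: [] → [6] → [6, 6] → [6, 6, 7] → [6, 6, 7, 5]
So `len(running)` = 4

Answer: 4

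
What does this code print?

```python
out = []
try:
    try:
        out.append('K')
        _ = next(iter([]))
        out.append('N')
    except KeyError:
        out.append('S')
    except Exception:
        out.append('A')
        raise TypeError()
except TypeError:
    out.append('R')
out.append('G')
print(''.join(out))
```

Execution trace: 'K' (try body) → 'A' (except Exception) → 'R' (outer except TypeError) → 'G' (after the try/except). Output: KARG

Answer: KARG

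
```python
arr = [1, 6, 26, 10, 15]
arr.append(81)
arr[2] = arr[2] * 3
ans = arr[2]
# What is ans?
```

Trace:
`arr = [1, 6, 26, 10, 15]` → arr = [1, 6, 26, 10, 15]
`arr.append(81)` → arr = [1, 6, 26, 10, 15, 81]
`arr[2] = arr[2] * 3` → arr = [1, 6, 78, 10, 15, 81]
`ans = arr[2]` → ans = 78
So ans = 78

Answer: 78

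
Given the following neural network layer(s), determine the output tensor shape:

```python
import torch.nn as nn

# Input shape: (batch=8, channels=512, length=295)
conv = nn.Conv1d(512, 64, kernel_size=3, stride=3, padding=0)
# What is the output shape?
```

Input: (8, 512, 295) -> Output: (8, 64, 98)

Answer: (8, 64, 98)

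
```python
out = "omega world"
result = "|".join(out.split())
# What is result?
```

Trace:
`out = "omega world"` → out = 'omega world'
`result = "|".join(out.split())` → result = 'omega|world'
So result = 'omega|world'

Answer: 'omega|world'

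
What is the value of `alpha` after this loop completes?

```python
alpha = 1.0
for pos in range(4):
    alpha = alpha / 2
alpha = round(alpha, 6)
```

Halving LR 4 times: 1 / 2^4
`alpha` takes the values: 1.0 → 0.5 → 0.25 → 0.125 → 0.0625

Answer: 0.0625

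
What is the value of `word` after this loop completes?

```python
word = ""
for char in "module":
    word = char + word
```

Reverse 'module'
`word` takes the values: "" → "m" → "om" → "dom" → "udom" → "ludom" → "eludom"

Answer: "eludom"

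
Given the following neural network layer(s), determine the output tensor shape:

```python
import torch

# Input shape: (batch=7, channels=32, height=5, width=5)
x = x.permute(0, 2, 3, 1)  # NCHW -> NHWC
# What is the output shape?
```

Input: (7, 32, 5, 5) -> Output: (7, 5, 5, 32)

Answer: (7, 5, 5, 32)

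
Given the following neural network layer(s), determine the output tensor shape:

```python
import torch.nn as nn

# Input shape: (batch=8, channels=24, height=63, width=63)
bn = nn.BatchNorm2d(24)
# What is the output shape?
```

Input: (8, 24, 63, 63) -> Output: (8, 24, 63, 63)

Answer: (8, 24, 63, 63)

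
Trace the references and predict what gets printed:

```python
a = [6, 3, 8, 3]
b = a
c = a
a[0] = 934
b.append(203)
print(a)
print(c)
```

Key concept: multiple aliases.
Step by step:
`a = [6, 3, 8, 3]` → a = [6, 3, 8, 3]
`b = a` → b = [6, 3, 8, 3] (same object as a)
`c = a` → c = [6, 3, 8, 3] (same object as a, b)
`a[0] = 934` → a = [934, 3, 8, 3] (same object as b, c); b = [934, 3, 8, 3] (same object as a, c); c = [934, 3, 8, 3] (same object as a, b)
`b.append(203)` → a = [934, 3, 8, 3, 203] (same object as b, c); b = [934, 3, 8, 3, 203] (same object as a, c); c = [934, 3, 8, 3, 203] (same object as a, b)
`print(a)` → prints [934, 3, 8, 3, 203]
`print(c)` → prints [934, 3, 8, 3, 203]

Answer:
[934, 3, 8, 3, 203]
[934, 3, 8, 3, 203]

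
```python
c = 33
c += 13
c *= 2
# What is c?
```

Trace:
`c = 33` → c = 33
`c += 13` → c = 46
`c *= 2` → c = 92
So c = 92

Answer: 92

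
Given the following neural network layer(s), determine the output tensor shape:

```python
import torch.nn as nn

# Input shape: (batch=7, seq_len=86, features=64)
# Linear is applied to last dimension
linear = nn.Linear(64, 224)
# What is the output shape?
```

Input: (7, 86, 64) -> Output: (7, 86, 224)

Answer: (7, 86, 224)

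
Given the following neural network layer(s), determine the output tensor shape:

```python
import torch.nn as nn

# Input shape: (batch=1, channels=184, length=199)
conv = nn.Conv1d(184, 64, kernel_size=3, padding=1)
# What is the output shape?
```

Input: (1, 184, 199) -> Output: (1, 64, 199)

Answer: (1, 64, 199)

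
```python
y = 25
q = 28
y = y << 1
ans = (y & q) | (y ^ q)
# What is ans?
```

Trace:
`y = 25` → y = 25
`q = 28` → q = 28
`y = y << 1` → y = 50
`ans = (y & q) | (y ^ q)` → ans = 62
So ans = 62

Answer: 62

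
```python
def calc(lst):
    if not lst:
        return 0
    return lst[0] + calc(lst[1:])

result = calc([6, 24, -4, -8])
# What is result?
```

6 + 24 + (-4) + (-8) + 0 = 18

Answer: 18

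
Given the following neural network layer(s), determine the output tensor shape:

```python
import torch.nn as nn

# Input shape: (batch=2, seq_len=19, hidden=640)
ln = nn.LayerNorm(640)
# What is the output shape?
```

Input: (2, 19, 640) -> Output: (2, 19, 640)

Answer: (2, 19, 640)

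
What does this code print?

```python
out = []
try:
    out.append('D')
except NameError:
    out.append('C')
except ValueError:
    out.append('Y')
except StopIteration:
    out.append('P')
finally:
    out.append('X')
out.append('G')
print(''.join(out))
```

Execution trace: 'D' (try body, no exception) → 'X' (finally) → 'G' (after the try/except). Output: DXG

Answer: DXG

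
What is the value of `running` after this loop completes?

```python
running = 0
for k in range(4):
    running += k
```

Sum of 0 to 3 = 6
`running` takes the values: 0 → 1 → 3 → 6

Answer: 6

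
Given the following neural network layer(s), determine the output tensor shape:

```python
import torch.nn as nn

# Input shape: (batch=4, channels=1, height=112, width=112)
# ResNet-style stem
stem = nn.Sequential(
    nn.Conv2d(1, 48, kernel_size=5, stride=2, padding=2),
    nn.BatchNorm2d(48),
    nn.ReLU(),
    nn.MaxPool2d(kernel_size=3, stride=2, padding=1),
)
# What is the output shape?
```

Input: (4, 1, 112, 112) -> after Conv2d 5x5 stride=2: (4, 48, 56, 56) -> Output: (4, 48, 28, 28)

Answer: (4, 48, 28, 28)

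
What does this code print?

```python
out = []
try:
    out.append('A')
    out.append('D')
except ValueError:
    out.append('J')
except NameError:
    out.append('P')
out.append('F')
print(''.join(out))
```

Execution trace: 'A' (try body) → 'D' (try body, no exception) → 'F' (after the try/except). Output: ADF

Answer: ADF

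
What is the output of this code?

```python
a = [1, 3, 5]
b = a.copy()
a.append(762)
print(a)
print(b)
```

Key concept: list.copy() creates independent copy.
Step by step:
`a = [1, 3, 5]` → a = [1, 3, 5]
`b = a.copy()` → b = [1, 3, 5]
`a.append(762)` → a = [1, 3, 5, 762]
`print(a)` → prints [1, 3, 5, 762]
`print(b)` → prints [1, 3, 5]

Answer:
[1, 3, 5, 762]
[1, 3, 5]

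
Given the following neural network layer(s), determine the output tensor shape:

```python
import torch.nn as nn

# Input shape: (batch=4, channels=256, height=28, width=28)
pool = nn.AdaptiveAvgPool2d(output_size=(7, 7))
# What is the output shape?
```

Input: (4, 256, 28, 28) -> Output: (4, 256, 7, 7)

Answer: (4, 256, 7, 7)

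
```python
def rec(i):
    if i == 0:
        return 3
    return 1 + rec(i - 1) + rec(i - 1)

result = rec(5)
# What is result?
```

rec(i) = 1 + 2·rec(i-1), rec(0)=3. Closed form: (3+1)·2^5 - 1 = 127.

Answer: 127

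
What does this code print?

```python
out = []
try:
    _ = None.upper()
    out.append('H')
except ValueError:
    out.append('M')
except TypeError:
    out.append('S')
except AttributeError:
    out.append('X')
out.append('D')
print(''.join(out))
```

Execution trace: 'X' (except AttributeError) → 'D' (after the try/except). Output: XD

Answer: XD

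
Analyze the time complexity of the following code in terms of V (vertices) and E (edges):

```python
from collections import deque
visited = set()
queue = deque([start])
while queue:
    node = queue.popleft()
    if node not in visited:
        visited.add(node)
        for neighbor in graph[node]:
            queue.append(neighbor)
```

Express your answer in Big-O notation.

This is Breadth-first search on a graph. Time complexity: O(V + E).

Answer: O(V + E)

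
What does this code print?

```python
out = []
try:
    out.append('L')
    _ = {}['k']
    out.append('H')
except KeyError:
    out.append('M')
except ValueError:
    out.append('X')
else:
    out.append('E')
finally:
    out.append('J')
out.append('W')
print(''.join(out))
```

Execution trace: 'L' (try body) → 'M' (except KeyError) → 'J' (finally) → 'W' (after the try/except). Output: LMJW

Answer: LMJW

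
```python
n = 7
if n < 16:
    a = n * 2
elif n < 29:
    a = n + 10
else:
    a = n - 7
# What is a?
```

Trace:
`n = 7` → n = 7
`if n < 16: ...` → n < 16 is True → a = 14
So a = 14

Answer: 14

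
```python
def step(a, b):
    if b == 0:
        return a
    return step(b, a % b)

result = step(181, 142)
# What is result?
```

step(181, 142) -> step(142, 39) -> step(39, 25) -> step(25, 14) -> step(14, 11) -> step(11, 3) -> step(3, 2) -> step(2, 1) -> step(1, 0) -> 1

Answer: 1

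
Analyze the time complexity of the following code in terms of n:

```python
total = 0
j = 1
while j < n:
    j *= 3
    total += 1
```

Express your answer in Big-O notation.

Each loop level contributes: log n. Multiplying the contributions gives O(log n).

Answer: O(log n)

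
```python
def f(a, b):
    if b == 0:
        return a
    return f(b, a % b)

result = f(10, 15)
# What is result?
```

f(10, 15) -> f(15, 10) -> f(10, 5) -> f(5, 0) -> 5

Answer: 5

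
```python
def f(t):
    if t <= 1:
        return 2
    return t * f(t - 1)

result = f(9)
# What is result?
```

f(9) = 9 * 8 * 7 * 6 * 5 * 4 * 3 * 2 * 2 = 725760

Answer: 725760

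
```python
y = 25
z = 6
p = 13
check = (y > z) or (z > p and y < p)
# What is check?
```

Trace:
`y = 25` → y = 25
`z = 6` → z = 6
`p = 13` → p = 13
`check = (y > z) or (z > p and y < p)` → check = True
So check = True

Answer: True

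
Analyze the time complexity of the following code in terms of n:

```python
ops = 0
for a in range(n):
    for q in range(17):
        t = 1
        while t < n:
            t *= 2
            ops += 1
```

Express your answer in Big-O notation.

Each loop level contributes: n × 1 × log n. Multiplying the contributions gives O(n log n).

Answer: O(n log n)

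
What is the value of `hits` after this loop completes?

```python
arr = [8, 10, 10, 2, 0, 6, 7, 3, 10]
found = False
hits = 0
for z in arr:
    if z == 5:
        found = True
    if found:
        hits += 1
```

Count elements after first 5 in [8, 10, 10, 2, 0, 6, 7, 3, 10]
`hits` takes the values: 0

Answer: 0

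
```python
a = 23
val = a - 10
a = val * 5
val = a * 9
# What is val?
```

Trace:
`a = 23` → a = 23
`val = a - 10` → val = 13
`a = val * 5` → a = 65
`val = a * 9` → val = 585
So val = 585

Answer: 585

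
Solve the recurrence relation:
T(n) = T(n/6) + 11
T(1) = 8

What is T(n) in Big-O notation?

Each step divides n by 6 and adds 11. After log_6(n) steps we reach T(1)=8. So T(n) = 11·log_6(n) + 8 = O(log n).

Answer: O(log n)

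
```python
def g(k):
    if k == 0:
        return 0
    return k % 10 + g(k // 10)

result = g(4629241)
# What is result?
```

Sum of digits of 4629241: 1 + 4 + 2 + 9 + 2 + 6 + 4 = 28

Answer: 28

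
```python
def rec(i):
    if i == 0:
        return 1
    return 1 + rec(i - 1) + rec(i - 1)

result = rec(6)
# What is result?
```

rec(i) = 1 + 2·rec(i-1), rec(0)=1. Closed form: (1+1)·2^6 - 1 = 127.

Answer: 127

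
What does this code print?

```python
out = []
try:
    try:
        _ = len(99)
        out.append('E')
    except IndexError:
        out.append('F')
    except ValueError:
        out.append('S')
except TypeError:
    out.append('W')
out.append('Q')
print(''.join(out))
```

Execution trace: 'W' (outer except TypeError) → 'Q' (after the try/except). Output: WQ

Answer: WQ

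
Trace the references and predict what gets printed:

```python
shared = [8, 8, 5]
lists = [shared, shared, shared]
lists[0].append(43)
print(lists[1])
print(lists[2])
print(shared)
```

Key concept: list of same reference.
Step by step:
`shared = [8, 8, 5]` → shared = [8, 8, 5]
`lists = [shared, shared, shared]` → lists = [[8, 8, 5], [8, 8, 5], [8, 8, 5]]
`lists[0].append(43)` → shared = [8, 8, 5, 43]; lists = [[8, 8, 5, 43], [8, 8, 5, 43], [8, 8, 5, 43]]
`print(lists[1])` → prints [8, 8, 5, 43]
`print(lists[2])` → prints [8, 8, 5, 43]
`print(shared)` → prints [8, 8, 5, 43]

Answer:
[8, 8, 5, 43]
[8, 8, 5, 43]
[8, 8, 5, 43]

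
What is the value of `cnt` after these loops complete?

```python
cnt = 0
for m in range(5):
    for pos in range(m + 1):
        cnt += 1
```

Triangle: 1 + 2 + ... + 5
`cnt` takes the values: 0 → 1 → 2 → 3 → 4 → 5 → 6 → 7 → 8 → 9 → 10 → 11 → 12 → 13 → 14 → 15

Answer: 15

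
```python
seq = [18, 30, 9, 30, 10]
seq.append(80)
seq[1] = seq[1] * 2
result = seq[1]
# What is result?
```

Trace:
`seq = [18, 30, 9, 30, 10]` → seq = [18, 30, 9, 30, 10]
`seq.append(80)` → seq = [18, 30, 9, 30, 10, 80]
`seq[1] = seq[1] * 2` → seq = [18, 60, 9, 30, 10, 80]
`result = seq[1]` → result = 60
So result = 60

Answer: 60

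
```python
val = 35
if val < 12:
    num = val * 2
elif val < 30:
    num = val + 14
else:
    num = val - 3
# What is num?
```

Trace:
`val = 35` → val = 35
`if val < 12: ...` → val < 12 is False, val < 30 is False, take else branch → num = 32
So num = 32

Answer: 32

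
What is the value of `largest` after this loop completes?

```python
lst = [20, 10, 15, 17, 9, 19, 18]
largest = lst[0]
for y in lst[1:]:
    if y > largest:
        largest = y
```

Maximum of [20, 10, 15, 17, 9, 19, 18]
`largest` takes the values: 20

Answer: 20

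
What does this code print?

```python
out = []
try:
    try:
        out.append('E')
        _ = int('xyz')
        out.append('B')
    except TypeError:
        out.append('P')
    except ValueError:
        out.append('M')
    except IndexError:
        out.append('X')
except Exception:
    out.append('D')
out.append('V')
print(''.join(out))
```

Execution trace: 'E' (inner try body) → 'M' (inner except ValueError) → 'V' (after the try/except). Output: EMV

Answer: EMV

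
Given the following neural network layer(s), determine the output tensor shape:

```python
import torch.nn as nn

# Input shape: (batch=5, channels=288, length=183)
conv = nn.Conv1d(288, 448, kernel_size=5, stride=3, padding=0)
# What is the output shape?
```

Input: (5, 288, 183) -> Output: (5, 448, 60)

Answer: (5, 448, 60)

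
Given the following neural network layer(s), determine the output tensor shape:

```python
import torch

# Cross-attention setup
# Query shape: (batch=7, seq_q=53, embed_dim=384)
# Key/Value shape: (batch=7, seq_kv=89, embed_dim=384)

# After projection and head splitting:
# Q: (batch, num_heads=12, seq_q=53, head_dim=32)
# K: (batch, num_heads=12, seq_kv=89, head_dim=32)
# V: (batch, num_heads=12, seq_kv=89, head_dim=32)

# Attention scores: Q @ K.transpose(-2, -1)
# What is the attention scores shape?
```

Input: (7, 53, 384) -> Output: (7, 12, 53, 89)

Answer: (7, 12, 53, 89)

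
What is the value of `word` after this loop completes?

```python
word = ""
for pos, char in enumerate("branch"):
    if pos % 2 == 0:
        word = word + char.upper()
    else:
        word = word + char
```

Uppercase even positions in 'branch'
`word` takes the values: "" → "B" → "Br" → "BrA" → "BrAn" → "BrAnC" → "BrAnCh"

Answer: "BrAnCh"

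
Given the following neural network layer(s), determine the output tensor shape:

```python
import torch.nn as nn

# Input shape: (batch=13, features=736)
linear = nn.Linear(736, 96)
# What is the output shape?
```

Input: (13, 736) -> Output: (13, 96)

Answer: (13, 96)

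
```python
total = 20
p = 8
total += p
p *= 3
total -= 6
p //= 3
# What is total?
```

Trace:
`total = 20` → total = 20
`p = 8` → p = 8
`total += p` → total = 28
`p *= 3` → p = 24
`total -= 6` → total = 22
`p //= 3` → p = 8
So total = 22

Answer: 22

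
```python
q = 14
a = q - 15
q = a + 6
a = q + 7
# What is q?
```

Trace:
`q = 14` → q = 14
`a = q - 15` → a = -1
`q = a + 6` → q = 5
`a = q + 7` → a = 12
So q = 5

Answer: 5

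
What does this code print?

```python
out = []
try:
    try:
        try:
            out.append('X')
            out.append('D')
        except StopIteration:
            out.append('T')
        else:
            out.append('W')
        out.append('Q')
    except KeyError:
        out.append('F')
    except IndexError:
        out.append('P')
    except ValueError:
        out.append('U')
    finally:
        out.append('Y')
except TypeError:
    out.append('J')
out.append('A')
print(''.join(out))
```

Execution trace: 'X' (inner try body) → 'D' (inner try body, no exception) → 'W' (inner else) → 'Q' (try body, no exception) → 'Y' (finally) → 'A' (after the try/except). Output: XDWQYA

Answer: XDWQYA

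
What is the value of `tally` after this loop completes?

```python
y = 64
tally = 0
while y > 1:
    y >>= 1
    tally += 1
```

Count right shifts until 1
`tally` takes the values: 0 → 1 → 2 → 3 → 4 → 5 → 6

Answer: 6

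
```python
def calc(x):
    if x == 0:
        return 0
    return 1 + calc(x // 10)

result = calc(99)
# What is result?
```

Count of digits of 99: 2

Answer: 2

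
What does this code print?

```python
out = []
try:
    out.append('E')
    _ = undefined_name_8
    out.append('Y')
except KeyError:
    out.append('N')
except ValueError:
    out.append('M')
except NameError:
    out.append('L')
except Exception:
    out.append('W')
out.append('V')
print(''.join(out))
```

Execution trace: 'E' (try body) → 'L' (except NameError) → 'V' (after the try/except). Output: ELV

Answer: ELV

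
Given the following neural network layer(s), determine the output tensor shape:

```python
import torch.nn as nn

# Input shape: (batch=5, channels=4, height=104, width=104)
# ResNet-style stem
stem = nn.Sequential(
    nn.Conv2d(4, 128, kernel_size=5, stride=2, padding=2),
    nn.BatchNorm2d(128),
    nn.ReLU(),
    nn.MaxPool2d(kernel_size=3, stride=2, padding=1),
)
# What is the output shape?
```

Input: (5, 4, 104, 104) -> after Conv2d 5x5 stride=2: (5, 128, 52, 52) -> Output: (5, 128, 26, 26)

Answer: (5, 128, 26, 26)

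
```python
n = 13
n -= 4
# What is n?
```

Trace:
`n = 13` → n = 13
`n -= 4` → n = 9
So n = 9

Answer: 9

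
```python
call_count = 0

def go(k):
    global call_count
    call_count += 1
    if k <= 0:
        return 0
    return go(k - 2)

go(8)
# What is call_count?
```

Linear recursion stepping by 2: 5 calls from k=8 down to ≤0.

Answer: 5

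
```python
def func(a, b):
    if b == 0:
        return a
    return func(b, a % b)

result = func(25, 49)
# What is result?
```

func(25, 49) -> func(49, 25) -> func(25, 24) -> func(24, 1) -> func(1, 0) -> 1

Answer: 1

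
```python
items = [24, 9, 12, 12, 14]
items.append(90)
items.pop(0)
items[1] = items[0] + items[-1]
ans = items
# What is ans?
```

Trace:
`items = [24, 9, 12, 12, 14]` → items = [24, 9, 12, 12, 14]
`items.append(90)` → items = [24, 9, 12, 12, 14, 90]
`items.pop(0)` → items = [9, 12, 12, 14, 90]
`items[1] = items[0] + items[-1]` → items = [9, 99, 12, 14, 90]
`ans = items` → ans = [9, 99, 12, 14, 90]
So ans = [9, 99, 12, 14, 90]

Answer: [9, 99, 12, 14, 90]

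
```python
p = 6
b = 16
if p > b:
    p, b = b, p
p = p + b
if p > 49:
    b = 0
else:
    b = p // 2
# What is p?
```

Trace:
`p = 6` → p = 6
`b = 16` → b = 16
`if p > b: ...` → p > b is False → no variable changes
`p = p + b` → p = 22
`if p > 49: ...` → p > 49 is False, take else branch → b = 11
So p = 22

Answer: 22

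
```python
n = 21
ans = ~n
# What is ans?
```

Trace:
`n = 21` → n = 21
`ans = ~n` → ans = -22
So ans = -22

Answer: -22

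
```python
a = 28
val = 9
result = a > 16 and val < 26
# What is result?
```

Trace:
`a = 28` → a = 28
`val = 9` → val = 9
`result = a > 16 and val < 26` → result = True
So result = True

Answer: True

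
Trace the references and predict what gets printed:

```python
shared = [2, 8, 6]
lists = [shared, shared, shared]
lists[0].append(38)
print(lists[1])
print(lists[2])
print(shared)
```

Key concept: list of same reference.
Step by step:
`shared = [2, 8, 6]` → shared = [2, 8, 6]
`lists = [shared, shared, shared]` → lists = [[2, 8, 6], [2, 8, 6], [2, 8, 6]]
`lists[0].append(38)` → shared = [2, 8, 6, 38]; lists = [[2, 8, 6, 38], [2, 8, 6, 38], [2, 8, 6, 38]]
`print(lists[1])` → prints [2, 8, 6, 38]
`print(lists[2])` → prints [2, 8, 6, 38]
`print(shared)` → prints [2, 8, 6, 38]

Answer:
[2, 8, 6, 38]
[2, 8, 6, 38]
[2, 8, 6, 38]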